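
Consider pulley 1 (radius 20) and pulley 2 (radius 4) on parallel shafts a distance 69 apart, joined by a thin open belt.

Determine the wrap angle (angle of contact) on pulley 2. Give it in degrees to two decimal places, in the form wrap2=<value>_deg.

wrap2=153.18_deg

open belt: β = asin((r2−r1)/C) = asin(-16/69) = -13.4080°
wrap1 = π − 2β = 206.8160°
wrap2 = π + 2β = 153.1840°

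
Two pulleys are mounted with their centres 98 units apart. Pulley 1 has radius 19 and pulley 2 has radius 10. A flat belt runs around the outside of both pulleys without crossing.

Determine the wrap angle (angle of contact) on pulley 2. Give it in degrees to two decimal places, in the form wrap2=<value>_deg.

open belt: β = asin((r2−r1)/C) = asin(-9/98) = -5.2693°
wrap1 = π − 2β = 190.5386°
wrap2 = π + 2β = 169.4614°

wrap2=169.46_deg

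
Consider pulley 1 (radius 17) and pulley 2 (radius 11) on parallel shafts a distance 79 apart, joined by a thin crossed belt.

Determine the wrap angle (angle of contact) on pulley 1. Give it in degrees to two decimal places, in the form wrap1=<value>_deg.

wrap1=221.52_deg

crossed belt: β = asin((r1+r2)/C) = asin(28/79) = 20.7585°
wrap1 = wrap2 = π + 2β = 221.5171°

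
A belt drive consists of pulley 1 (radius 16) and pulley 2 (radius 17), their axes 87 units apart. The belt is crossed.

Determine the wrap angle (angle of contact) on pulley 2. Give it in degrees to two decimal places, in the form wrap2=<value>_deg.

wrap2=224.58_deg

crossed belt: β = asin((r1+r2)/C) = asin(33/87) = 22.2910°
wrap1 = wrap2 = π + 2β = 224.5819°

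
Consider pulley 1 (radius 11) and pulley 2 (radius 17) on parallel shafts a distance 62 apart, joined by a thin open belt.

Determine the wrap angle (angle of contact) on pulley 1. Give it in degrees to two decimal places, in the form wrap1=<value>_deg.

wrap1=168.89_deg

open belt: β = asin((r2−r1)/C) = asin(6/62) = 5.5534°
wrap1 = π − 2β = 168.8931°
wrap2 = π + 2β = 191.1069°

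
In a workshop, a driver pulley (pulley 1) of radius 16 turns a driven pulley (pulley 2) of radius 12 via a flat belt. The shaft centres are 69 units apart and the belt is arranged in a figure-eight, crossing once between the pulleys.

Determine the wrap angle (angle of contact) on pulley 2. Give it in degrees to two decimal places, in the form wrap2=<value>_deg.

crossed belt: β = asin((r1+r2)/C) = asin(28/69) = 23.9411°
wrap1 = wrap2 = π + 2β = 227.8822°

wrap2=227.88_deg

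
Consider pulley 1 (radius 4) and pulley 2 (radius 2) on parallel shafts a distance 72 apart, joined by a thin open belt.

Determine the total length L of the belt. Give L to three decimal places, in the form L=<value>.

open belt: β = asin((r2−r1)/C) = asin(-2/72) = -1.5918°
wrap1 = π − 2β = 183.1835°
wrap2 = π + 2β = 176.8165°
tangent length = C·cosβ = 71.9722
L = r1·wrap1 + r2·wrap2 + 2·C·cosβ = 4·3.1972 + 2·3.0860 + 2·71.9722 = 162.9051

L=162.905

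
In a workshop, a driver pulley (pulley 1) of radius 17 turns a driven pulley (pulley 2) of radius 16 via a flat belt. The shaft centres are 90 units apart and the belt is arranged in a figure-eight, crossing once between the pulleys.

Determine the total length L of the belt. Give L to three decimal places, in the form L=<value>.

L=295.914

crossed belt: β = asin((r1+r2)/C) = asin(33/90) = 21.5102°
wrap1 = wrap2 = π + 2β = 223.0204°
tangent length = C·cosβ = 83.7317
L = (r1+r2)·wrap + 2·C·cosβ = 33·3.8924 + 2·83.7317 = 295.9139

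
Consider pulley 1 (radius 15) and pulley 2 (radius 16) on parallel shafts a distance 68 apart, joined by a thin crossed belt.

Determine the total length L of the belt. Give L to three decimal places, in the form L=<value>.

L=247.783

crossed belt: β = asin((r1+r2)/C) = asin(31/68) = 27.1217°
wrap1 = wrap2 = π + 2β = 234.2434°
tangent length = C·cosβ = 60.5227
L = (r1+r2)·wrap + 2·C·cosβ = 31·4.0883 + 2·60.5227 = 247.7833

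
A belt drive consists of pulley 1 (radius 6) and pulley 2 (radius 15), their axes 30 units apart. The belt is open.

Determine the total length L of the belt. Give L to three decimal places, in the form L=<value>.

open belt: β = asin((r2−r1)/C) = asin(9/30) = 17.4576°
wrap1 = π − 2β = 145.0848°
wrap2 = π + 2β = 214.9152°
tangent length = C·cosβ = 28.6182
L = r1·wrap1 + r2·wrap2 + 2·C·cosβ = 6·2.5322 + 15·3.7510 + 2·28.6182 = 128.6943

L=128.694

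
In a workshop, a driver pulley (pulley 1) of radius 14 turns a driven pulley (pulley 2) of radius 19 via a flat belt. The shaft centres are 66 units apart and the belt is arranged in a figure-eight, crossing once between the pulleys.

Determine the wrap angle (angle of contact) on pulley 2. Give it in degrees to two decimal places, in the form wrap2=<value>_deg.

crossed belt: β = asin((r1+r2)/C) = asin(33/66) = 30.0000°
wrap1 = wrap2 = π + 2β = 240.0000°

wrap2=240.00_deg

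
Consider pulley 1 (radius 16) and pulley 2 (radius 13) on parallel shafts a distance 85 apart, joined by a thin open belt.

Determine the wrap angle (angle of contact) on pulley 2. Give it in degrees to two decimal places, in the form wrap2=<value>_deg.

open belt: β = asin((r2−r1)/C) = asin(-3/85) = -2.0226°
wrap1 = π − 2β = 184.0452°
wrap2 = π + 2β = 175.9548°

wrap2=175.95_deg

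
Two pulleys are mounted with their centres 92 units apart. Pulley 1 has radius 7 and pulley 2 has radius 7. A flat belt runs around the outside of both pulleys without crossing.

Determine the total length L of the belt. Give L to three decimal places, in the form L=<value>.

L=227.982

open belt: β = asin((r2−r1)/C) = asin(0/92) = 0.0000°
wrap1 = π − 2β = 180.0000°
wrap2 = π + 2β = 180.0000°
tangent length = C·cosβ = 92.0000
L = r1·wrap1 + r2·wrap2 + 2·C·cosβ = 7·3.1416 + 7·3.1416 + 2·92.0000 = 227.9823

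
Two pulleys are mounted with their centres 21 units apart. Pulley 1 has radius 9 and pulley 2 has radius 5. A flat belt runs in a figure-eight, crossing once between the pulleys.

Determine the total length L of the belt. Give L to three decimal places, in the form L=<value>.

crossed belt: β = asin((r1+r2)/C) = asin(14/21) = 41.8103°
wrap1 = wrap2 = π + 2β = 263.6206°
tangent length = C·cosβ = 15.6525
L = (r1+r2)·wrap + 2·C·cosβ = 14·4.6010 + 2·15.6525 = 95.7196

L=95.720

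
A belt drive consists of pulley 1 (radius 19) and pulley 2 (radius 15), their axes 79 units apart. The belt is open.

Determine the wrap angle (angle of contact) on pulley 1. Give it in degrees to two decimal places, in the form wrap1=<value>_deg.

open belt: β = asin((r2−r1)/C) = asin(-4/79) = -2.9023°
wrap1 = π − 2β = 185.8046°
wrap2 = π + 2β = 174.1954°

wrap1=185.80_deg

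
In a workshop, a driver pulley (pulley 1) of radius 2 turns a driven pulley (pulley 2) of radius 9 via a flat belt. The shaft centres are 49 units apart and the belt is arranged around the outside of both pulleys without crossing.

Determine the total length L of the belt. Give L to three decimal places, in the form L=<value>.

L=133.559

open belt: β = asin((r2−r1)/C) = asin(7/49) = 8.2132°
wrap1 = π − 2β = 163.5736°
wrap2 = π + 2β = 196.4264°
tangent length = C·cosβ = 48.4974
L = r1·wrap1 + r2·wrap2 + 2·C·cosβ = 2·2.8549 + 9·3.4283 + 2·48.4974 = 133.5592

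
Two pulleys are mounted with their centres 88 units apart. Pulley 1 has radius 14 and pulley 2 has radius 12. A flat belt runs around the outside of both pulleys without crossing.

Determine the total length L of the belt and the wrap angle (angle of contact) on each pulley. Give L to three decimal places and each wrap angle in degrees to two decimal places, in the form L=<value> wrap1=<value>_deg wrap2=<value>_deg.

open belt: β = asin((r2−r1)/C) = asin(-2/88) = -1.3023°
wrap1 = π − 2β = 182.6046°
wrap2 = π + 2β = 177.3954°
tangent length = C·cosβ = 87.9773
L = r1·wrap1 + r2·wrap2 + 2·C·cosβ = 14·3.1871 + 12·3.0961 + 2·87.9773 = 257.7269

L=257.727 wrap1=182.60_deg wrap2=177.40_deg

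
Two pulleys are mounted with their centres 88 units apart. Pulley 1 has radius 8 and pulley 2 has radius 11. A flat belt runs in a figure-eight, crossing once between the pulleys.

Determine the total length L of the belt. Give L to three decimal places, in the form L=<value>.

L=239.809

crossed belt: β = asin((r1+r2)/C) = asin(19/88) = 12.4689°
wrap1 = wrap2 = π + 2β = 204.9377°
tangent length = C·cosβ = 85.9244
L = (r1+r2)·wrap + 2·C·cosβ = 19·3.5768 + 2·85.9244 = 239.8087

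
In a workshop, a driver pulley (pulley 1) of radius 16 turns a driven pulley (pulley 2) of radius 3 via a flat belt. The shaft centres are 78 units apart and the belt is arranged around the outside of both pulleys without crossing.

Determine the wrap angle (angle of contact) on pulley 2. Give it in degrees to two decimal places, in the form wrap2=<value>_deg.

wrap2=160.81_deg

open belt: β = asin((r2−r1)/C) = asin(-13/78) = -9.5941°
wrap1 = π − 2β = 199.1881°
wrap2 = π + 2β = 160.8119°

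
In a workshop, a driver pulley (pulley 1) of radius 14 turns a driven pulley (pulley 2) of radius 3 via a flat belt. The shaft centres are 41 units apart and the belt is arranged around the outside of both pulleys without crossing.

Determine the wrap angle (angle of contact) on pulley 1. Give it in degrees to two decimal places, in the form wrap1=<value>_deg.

wrap1=211.13_deg

open belt: β = asin((r2−r1)/C) = asin(-11/41) = -15.5627°
wrap1 = π − 2β = 211.1254°
wrap2 = π + 2β = 148.8746°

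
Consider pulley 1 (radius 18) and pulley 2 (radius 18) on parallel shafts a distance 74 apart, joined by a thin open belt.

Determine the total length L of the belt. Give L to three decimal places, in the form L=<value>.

L=261.097

open belt: β = asin((r2−r1)/C) = asin(0/74) = 0.0000°
wrap1 = π − 2β = 180.0000°
wrap2 = π + 2β = 180.0000°
tangent length = C·cosβ = 74.0000
L = r1·wrap1 + r2·wrap2 + 2·C·cosβ = 18·3.1416 + 18·3.1416 + 2·74.0000 = 261.0973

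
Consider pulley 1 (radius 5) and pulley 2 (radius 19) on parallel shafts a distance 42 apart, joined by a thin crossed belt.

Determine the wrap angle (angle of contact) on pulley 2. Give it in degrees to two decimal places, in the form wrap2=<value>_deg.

crossed belt: β = asin((r1+r2)/C) = asin(24/42) = 34.8499°
wrap1 = wrap2 = π + 2β = 249.6998°

wrap2=249.70_deg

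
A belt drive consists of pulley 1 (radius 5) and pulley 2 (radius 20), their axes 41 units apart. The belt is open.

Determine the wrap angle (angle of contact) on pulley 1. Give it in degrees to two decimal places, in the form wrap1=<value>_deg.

open belt: β = asin((r2−r1)/C) = asin(15/41) = 21.4601°
wrap1 = π − 2β = 137.0797°
wrap2 = π + 2β = 222.9203°

wrap1=137.08_deg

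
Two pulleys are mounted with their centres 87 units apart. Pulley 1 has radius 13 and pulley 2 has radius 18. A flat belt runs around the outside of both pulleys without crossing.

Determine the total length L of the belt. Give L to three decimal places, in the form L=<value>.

open belt: β = asin((r2−r1)/C) = asin(5/87) = 3.2947°
wrap1 = π − 2β = 173.4106°
wrap2 = π + 2β = 186.5894°
tangent length = C·cosβ = 86.8562
L = r1·wrap1 + r2·wrap2 + 2·C·cosβ = 13·3.0266 + 18·3.2566 + 2·86.8562 = 271.6768

L=271.677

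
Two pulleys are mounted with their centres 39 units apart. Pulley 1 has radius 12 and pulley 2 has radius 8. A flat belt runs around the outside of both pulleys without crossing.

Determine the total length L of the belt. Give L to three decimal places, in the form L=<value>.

open belt: β = asin((r2−r1)/C) = asin(-4/39) = -5.8868°
wrap1 = π − 2β = 191.7737°
wrap2 = π + 2β = 168.2263°
tangent length = C·cosβ = 38.7943
L = r1·wrap1 + r2·wrap2 + 2·C·cosβ = 12·3.3471 + 8·2.9361 + 2·38.7943 = 141.2425

L=141.242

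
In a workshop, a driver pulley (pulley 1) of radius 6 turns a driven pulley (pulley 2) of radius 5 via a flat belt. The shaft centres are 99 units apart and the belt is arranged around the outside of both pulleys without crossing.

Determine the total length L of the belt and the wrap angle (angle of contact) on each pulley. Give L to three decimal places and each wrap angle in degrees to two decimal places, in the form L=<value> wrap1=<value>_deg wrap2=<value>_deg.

open belt: β = asin((r2−r1)/C) = asin(-1/99) = -0.5788°
wrap1 = π − 2β = 181.1575°
wrap2 = π + 2β = 178.8425°
tangent length = C·cosβ = 98.9949
L = r1·wrap1 + r2·wrap2 + 2·C·cosβ = 6·3.1618 + 5·3.1214 + 2·98.9949 = 232.5676

L=232.568 wrap1=181.16_deg wrap2=178.84_deg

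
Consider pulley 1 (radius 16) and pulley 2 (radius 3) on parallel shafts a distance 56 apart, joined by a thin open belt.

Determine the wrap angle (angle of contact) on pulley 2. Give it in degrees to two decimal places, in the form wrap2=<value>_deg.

wrap2=153.15_deg

open belt: β = asin((r2−r1)/C) = asin(-13/56) = -13.4233°
wrap1 = π − 2β = 206.8465°
wrap2 = π + 2β = 153.1535°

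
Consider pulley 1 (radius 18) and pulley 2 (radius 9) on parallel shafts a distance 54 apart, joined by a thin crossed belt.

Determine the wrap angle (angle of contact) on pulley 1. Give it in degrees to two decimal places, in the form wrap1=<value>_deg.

crossed belt: β = asin((r1+r2)/C) = asin(27/54) = 30.0000°
wrap1 = wrap2 = π + 2β = 240.0000°

wrap1=240.00_deg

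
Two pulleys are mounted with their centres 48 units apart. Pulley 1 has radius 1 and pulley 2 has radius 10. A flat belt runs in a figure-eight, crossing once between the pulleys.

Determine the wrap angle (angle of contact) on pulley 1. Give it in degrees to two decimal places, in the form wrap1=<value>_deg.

wrap1=206.50_deg

crossed belt: β = asin((r1+r2)/C) = asin(11/48) = 13.2480°
wrap1 = wrap2 = π + 2β = 206.4960°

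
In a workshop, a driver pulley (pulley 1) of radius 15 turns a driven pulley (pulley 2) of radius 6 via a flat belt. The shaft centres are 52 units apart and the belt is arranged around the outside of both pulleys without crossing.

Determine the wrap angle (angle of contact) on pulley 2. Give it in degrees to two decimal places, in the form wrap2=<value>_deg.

wrap2=160.07_deg

open belt: β = asin((r2−r1)/C) = asin(-9/52) = -9.9668°
wrap1 = π − 2β = 199.9335°
wrap2 = π + 2β = 160.0665°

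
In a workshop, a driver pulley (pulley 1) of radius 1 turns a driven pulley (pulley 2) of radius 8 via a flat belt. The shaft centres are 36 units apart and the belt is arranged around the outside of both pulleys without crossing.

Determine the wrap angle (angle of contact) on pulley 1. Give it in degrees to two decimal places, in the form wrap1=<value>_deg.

wrap1=157.58_deg

open belt: β = asin((r2−r1)/C) = asin(7/36) = 11.2123°
wrap1 = π − 2β = 157.5755°
wrap2 = π + 2β = 202.4245°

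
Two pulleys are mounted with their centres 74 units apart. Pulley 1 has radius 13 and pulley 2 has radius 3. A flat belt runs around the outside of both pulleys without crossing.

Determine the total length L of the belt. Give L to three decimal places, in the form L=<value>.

L=199.619

open belt: β = asin((r2−r1)/C) = asin(-10/74) = -7.7664°
wrap1 = π − 2β = 195.5329°
wrap2 = π + 2β = 164.4671°
tangent length = C·cosβ = 73.3212
L = r1·wrap1 + r2·wrap2 + 2·C·cosβ = 13·3.4127 + 3·2.8705 + 2·73.3212 = 199.6189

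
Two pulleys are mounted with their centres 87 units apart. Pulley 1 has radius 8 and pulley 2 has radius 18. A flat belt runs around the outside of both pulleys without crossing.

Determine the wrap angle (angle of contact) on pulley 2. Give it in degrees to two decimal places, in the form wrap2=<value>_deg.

wrap2=193.20_deg

open belt: β = asin((r2−r1)/C) = asin(10/87) = 6.6003°
wrap1 = π − 2β = 166.7994°
wrap2 = π + 2β = 193.2006°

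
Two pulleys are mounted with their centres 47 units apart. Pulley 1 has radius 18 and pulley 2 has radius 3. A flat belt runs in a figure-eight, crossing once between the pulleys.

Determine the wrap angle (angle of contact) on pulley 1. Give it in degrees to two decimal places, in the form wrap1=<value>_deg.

crossed belt: β = asin((r1+r2)/C) = asin(21/47) = 26.5391°
wrap1 = wrap2 = π + 2β = 233.0782°

wrap1=233.08_deg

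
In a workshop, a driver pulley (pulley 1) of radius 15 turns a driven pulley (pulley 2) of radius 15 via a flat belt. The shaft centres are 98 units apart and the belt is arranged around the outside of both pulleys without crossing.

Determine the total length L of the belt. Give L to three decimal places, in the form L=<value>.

open belt: β = asin((r2−r1)/C) = asin(0/98) = 0.0000°
wrap1 = π − 2β = 180.0000°
wrap2 = π + 2β = 180.0000°
tangent length = C·cosβ = 98.0000
L = r1·wrap1 + r2·wrap2 + 2·C·cosβ = 15·3.1416 + 15·3.1416 + 2·98.0000 = 290.2478

L=290.248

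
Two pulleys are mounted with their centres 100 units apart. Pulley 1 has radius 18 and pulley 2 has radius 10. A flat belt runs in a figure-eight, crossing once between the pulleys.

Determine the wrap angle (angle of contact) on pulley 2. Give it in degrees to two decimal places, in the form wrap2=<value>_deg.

wrap2=212.52_deg

crossed belt: β = asin((r1+r2)/C) = asin(28/100) = 16.2602°
wrap1 = wrap2 = π + 2β = 212.5204°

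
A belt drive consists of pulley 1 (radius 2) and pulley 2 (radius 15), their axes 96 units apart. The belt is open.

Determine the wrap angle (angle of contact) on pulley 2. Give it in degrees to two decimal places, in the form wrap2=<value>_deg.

open belt: β = asin((r2−r1)/C) = asin(13/96) = 7.7827°
wrap1 = π − 2β = 164.4346°
wrap2 = π + 2β = 195.5654°

wrap2=195.57_deg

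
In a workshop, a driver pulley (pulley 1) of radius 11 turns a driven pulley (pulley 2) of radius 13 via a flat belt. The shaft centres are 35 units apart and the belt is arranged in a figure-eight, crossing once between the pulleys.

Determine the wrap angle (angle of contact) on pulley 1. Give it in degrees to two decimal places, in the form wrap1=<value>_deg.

crossed belt: β = asin((r1+r2)/C) = asin(24/35) = 43.2918°
wrap1 = wrap2 = π + 2β = 266.5836°

wrap1=266.58_deg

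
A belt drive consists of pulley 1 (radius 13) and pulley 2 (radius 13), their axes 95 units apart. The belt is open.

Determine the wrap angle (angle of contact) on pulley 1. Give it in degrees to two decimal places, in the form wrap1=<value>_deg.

open belt: β = asin((r2−r1)/C) = asin(0/95) = 0.0000°
wrap1 = π − 2β = 180.0000°
wrap2 = π + 2β = 180.0000°

wrap1=180.00_deg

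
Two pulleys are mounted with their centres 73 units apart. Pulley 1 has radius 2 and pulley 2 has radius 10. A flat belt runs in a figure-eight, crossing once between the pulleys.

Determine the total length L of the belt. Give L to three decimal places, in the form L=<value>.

crossed belt: β = asin((r1+r2)/C) = asin(12/73) = 9.4614°
wrap1 = wrap2 = π + 2β = 198.9229°
tangent length = C·cosβ = 72.0069
L = (r1+r2)·wrap + 2·C·cosβ = 12·3.4719 + 2·72.0069 = 185.6762

L=185.676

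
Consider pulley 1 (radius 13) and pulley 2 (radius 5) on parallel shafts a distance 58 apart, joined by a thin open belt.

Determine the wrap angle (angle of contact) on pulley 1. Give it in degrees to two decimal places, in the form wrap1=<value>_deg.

wrap1=195.86_deg

open belt: β = asin((r2−r1)/C) = asin(-8/58) = -7.9281°
wrap1 = π − 2β = 195.8563°
wrap2 = π + 2β = 164.1437°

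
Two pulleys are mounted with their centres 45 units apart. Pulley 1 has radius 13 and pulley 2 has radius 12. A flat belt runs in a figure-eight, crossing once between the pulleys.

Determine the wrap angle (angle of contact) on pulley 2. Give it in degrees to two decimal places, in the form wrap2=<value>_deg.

wrap2=247.50_deg

crossed belt: β = asin((r1+r2)/C) = asin(25/45) = 33.7490°
wrap1 = wrap2 = π + 2β = 247.4980°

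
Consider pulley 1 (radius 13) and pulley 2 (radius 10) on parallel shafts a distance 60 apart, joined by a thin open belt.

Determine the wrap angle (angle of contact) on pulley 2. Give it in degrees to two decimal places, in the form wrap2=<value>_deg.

open belt: β = asin((r2−r1)/C) = asin(-3/60) = -2.8660°
wrap1 = π − 2β = 185.7320°
wrap2 = π + 2β = 174.2680°

wrap2=174.27_deg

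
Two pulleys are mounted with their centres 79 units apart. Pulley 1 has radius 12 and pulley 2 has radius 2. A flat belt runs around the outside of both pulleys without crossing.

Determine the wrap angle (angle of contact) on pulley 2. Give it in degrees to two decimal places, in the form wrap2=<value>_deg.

open belt: β = asin((r2−r1)/C) = asin(-10/79) = -7.2721°
wrap1 = π − 2β = 194.5443°
wrap2 = π + 2β = 165.4557°

wrap2=165.46_deg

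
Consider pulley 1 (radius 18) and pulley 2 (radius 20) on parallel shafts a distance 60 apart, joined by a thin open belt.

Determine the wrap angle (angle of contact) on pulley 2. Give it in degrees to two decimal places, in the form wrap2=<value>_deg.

wrap2=183.82_deg

open belt: β = asin((r2−r1)/C) = asin(2/60) = 1.9102°
wrap1 = π − 2β = 176.1796°
wrap2 = π + 2β = 183.8204°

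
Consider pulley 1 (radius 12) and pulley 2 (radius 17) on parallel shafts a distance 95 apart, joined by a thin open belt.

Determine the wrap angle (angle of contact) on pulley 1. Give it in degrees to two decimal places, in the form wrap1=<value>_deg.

open belt: β = asin((r2−r1)/C) = asin(5/95) = 3.0170°
wrap1 = π − 2β = 173.9661°
wrap2 = π + 2β = 186.0339°

wrap1=173.97_deg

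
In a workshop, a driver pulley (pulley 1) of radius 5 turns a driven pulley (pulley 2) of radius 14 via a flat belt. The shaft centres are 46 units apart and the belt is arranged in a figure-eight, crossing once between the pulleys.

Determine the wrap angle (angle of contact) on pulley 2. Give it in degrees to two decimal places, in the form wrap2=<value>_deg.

crossed belt: β = asin((r1+r2)/C) = asin(19/46) = 24.3962°
wrap1 = wrap2 = π + 2β = 228.7923°

wrap2=228.79_deg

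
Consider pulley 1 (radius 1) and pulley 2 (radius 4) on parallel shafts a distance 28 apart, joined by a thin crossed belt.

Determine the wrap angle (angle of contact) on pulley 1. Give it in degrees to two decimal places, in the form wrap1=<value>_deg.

wrap1=200.57_deg

crossed belt: β = asin((r1+r2)/C) = asin(5/28) = 10.2866°
wrap1 = wrap2 = π + 2β = 200.5731°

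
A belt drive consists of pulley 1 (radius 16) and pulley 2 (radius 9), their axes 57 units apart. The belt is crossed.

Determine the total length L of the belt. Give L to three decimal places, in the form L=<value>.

L=203.692

crossed belt: β = asin((r1+r2)/C) = asin(25/57) = 26.0144°
wrap1 = wrap2 = π + 2β = 232.0287°
tangent length = C·cosβ = 51.2250
L = (r1+r2)·wrap + 2·C·cosβ = 25·4.0497 + 2·51.2250 = 203.6916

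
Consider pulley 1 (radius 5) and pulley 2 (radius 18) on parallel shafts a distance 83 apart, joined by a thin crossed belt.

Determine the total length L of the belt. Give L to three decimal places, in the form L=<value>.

L=244.672

crossed belt: β = asin((r1+r2)/C) = asin(23/83) = 16.0877°
wrap1 = wrap2 = π + 2β = 212.1754°
tangent length = C·cosβ = 79.7496
L = (r1+r2)·wrap + 2·C·cosβ = 23·3.7032 + 2·79.7496 = 244.6719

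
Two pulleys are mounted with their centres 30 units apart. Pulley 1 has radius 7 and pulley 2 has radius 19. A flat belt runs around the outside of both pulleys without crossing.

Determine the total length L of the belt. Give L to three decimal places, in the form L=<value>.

L=146.549

open belt: β = asin((r2−r1)/C) = asin(12/30) = 23.5782°
wrap1 = π − 2β = 132.8436°
wrap2 = π + 2β = 227.1564°
tangent length = C·cosβ = 27.4955
L = r1·wrap1 + r2·wrap2 + 2·C·cosβ = 7·2.3186 + 19·3.9646 + 2·27.4955 = 146.5487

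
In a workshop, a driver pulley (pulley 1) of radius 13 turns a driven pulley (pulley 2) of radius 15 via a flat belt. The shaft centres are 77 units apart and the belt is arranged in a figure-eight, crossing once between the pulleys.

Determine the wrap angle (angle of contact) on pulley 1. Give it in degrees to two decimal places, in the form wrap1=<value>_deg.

crossed belt: β = asin((r1+r2)/C) = asin(28/77) = 21.3237°
wrap1 = wrap2 = π + 2β = 222.6474°

wrap1=222.65_deg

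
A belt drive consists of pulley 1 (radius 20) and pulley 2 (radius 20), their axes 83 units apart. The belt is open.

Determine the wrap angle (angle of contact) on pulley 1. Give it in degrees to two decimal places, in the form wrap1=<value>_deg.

open belt: β = asin((r2−r1)/C) = asin(0/83) = 0.0000°
wrap1 = π − 2β = 180.0000°
wrap2 = π + 2β = 180.0000°

wrap1=180.00_deg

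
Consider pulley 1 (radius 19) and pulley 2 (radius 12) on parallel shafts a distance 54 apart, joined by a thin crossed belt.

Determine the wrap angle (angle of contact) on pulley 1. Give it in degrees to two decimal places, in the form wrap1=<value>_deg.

wrap1=250.07_deg

crossed belt: β = asin((r1+r2)/C) = asin(31/54) = 35.0348°
wrap1 = wrap2 = π + 2β = 250.0696°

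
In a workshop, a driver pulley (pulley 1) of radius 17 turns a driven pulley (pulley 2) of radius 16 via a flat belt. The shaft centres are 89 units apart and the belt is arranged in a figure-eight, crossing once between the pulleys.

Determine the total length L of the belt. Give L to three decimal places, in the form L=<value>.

crossed belt: β = asin((r1+r2)/C) = asin(33/89) = 21.7641°
wrap1 = wrap2 = π + 2β = 223.5283°
tangent length = C·cosβ = 82.6559
L = (r1+r2)·wrap + 2·C·cosβ = 33·3.9013 + 2·82.6559 = 294.0549

L=294.055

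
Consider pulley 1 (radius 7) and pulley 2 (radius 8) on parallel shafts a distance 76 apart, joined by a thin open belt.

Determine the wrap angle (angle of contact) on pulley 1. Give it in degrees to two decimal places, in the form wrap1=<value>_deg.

open belt: β = asin((r2−r1)/C) = asin(1/76) = 0.7539°
wrap1 = π − 2β = 178.4922°
wrap2 = π + 2β = 181.5078°

wrap1=178.49_deg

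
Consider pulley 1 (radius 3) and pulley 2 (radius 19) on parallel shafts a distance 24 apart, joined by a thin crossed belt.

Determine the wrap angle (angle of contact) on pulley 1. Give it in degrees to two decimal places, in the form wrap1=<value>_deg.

wrap1=312.89_deg

crossed belt: β = asin((r1+r2)/C) = asin(22/24) = 66.4435°
wrap1 = wrap2 = π + 2β = 312.8871°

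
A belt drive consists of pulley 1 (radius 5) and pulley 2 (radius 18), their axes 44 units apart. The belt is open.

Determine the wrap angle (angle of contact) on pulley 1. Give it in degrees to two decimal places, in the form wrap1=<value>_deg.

wrap1=145.63_deg

open belt: β = asin((r2−r1)/C) = asin(13/44) = 17.1848°
wrap1 = π − 2β = 145.6304°
wrap2 = π + 2β = 214.3696°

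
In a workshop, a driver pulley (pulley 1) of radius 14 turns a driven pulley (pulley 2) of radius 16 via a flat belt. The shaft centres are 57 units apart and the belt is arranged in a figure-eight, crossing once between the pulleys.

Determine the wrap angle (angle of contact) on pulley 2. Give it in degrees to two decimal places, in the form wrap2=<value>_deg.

wrap2=243.51_deg

crossed belt: β = asin((r1+r2)/C) = asin(30/57) = 31.7569°
wrap1 = wrap2 = π + 2β = 243.5137°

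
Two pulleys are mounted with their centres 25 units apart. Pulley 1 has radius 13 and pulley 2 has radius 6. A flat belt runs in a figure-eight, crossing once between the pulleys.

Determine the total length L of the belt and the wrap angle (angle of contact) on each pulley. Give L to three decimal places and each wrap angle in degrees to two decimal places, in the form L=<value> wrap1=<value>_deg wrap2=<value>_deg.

crossed belt: β = asin((r1+r2)/C) = asin(19/25) = 49.4642°
wrap1 = wrap2 = π + 2β = 278.9284°
tangent length = C·cosβ = 16.2481
L = (r1+r2)·wrap + 2·C·cosβ = 19·4.8682 + 2·16.2481 = 124.9923

L=124.992 wrap1=278.93_deg wrap2=278.93_deg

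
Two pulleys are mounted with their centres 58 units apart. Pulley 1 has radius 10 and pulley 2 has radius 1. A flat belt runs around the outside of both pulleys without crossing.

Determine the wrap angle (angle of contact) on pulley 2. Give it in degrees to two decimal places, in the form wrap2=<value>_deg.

open belt: β = asin((r2−r1)/C) = asin(-9/58) = -8.9268°
wrap1 = π − 2β = 197.8536°
wrap2 = π + 2β = 162.1464°

wrap2=162.15_deg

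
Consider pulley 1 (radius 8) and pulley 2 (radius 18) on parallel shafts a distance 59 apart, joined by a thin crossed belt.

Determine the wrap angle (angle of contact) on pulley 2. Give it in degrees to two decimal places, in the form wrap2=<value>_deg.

wrap2=232.29_deg

crossed belt: β = asin((r1+r2)/C) = asin(26/59) = 26.1471°
wrap1 = wrap2 = π + 2β = 232.2943°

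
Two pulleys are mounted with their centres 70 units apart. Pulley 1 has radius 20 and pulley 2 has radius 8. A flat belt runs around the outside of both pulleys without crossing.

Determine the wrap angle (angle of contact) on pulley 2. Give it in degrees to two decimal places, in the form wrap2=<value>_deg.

open belt: β = asin((r2−r1)/C) = asin(-12/70) = -9.8709°
wrap1 = π − 2β = 199.7418°
wrap2 = π + 2β = 160.2582°

wrap2=160.26_deg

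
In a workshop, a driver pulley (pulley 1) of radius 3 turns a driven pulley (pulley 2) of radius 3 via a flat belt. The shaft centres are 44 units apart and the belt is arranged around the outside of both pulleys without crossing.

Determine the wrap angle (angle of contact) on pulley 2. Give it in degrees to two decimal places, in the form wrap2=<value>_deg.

wrap2=180.00_deg

open belt: β = asin((r2−r1)/C) = asin(0/44) = 0.0000°
wrap1 = π − 2β = 180.0000°
wrap2 = π + 2β = 180.0000°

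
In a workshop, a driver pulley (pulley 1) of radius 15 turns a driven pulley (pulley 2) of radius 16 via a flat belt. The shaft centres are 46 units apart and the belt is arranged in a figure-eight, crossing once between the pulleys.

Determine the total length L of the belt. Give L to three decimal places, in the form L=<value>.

crossed belt: β = asin((r1+r2)/C) = asin(31/46) = 42.3698°
wrap1 = wrap2 = π + 2β = 264.7396°
tangent length = C·cosβ = 33.9853
L = (r1+r2)·wrap + 2·C·cosβ = 31·4.6206 + 2·33.9853 = 211.2085

L=211.208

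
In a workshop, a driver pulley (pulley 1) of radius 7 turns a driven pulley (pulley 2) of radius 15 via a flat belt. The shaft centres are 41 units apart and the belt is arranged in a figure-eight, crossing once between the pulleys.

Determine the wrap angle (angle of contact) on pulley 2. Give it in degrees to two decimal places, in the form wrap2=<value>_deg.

crossed belt: β = asin((r1+r2)/C) = asin(22/41) = 32.4515°
wrap1 = wrap2 = π + 2β = 244.9030°

wrap2=244.90_deg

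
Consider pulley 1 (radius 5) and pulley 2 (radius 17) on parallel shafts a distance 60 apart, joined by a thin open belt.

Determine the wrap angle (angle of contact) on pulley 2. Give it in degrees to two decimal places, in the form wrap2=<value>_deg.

open belt: β = asin((r2−r1)/C) = asin(12/60) = 11.5370°
wrap1 = π − 2β = 156.9261°
wrap2 = π + 2β = 203.0739°

wrap2=203.07_deg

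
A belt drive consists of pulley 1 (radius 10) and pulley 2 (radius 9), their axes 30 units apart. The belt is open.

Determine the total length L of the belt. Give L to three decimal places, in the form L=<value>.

L=119.724

open belt: β = asin((r2−r1)/C) = asin(-1/30) = -1.9102°
wrap1 = π − 2β = 183.8204°
wrap2 = π + 2β = 176.1796°
tangent length = C·cosβ = 29.9833
L = r1·wrap1 + r2·wrap2 + 2·C·cosβ = 10·3.2083 + 9·3.0749 + 2·29.9833 = 119.7236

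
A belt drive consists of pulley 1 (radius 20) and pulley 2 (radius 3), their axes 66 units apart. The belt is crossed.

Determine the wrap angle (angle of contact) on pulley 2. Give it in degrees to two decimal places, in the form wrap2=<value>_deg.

wrap2=220.79_deg

crossed belt: β = asin((r1+r2)/C) = asin(23/66) = 20.3947°
wrap1 = wrap2 = π + 2β = 220.7893°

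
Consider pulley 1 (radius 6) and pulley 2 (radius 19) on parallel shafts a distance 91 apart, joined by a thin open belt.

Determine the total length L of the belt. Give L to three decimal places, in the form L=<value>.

L=262.400

open belt: β = asin((r2−r1)/C) = asin(13/91) = 8.2132°
wrap1 = π − 2β = 163.5736°
wrap2 = π + 2β = 196.4264°
tangent length = C·cosβ = 90.0666
L = r1·wrap1 + r2·wrap2 + 2·C·cosβ = 6·2.8549 + 19·3.4283 + 2·90.0666 = 262.4001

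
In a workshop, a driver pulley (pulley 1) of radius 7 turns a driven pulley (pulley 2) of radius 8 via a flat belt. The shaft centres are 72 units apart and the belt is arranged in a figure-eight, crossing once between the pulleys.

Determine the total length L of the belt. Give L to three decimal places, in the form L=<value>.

L=194.260

crossed belt: β = asin((r1+r2)/C) = asin(15/72) = 12.0247°
wrap1 = wrap2 = π + 2β = 204.0494°
tangent length = C·cosβ = 70.4202
L = (r1+r2)·wrap + 2·C·cosβ = 15·3.5613 + 2·70.4202 = 194.2603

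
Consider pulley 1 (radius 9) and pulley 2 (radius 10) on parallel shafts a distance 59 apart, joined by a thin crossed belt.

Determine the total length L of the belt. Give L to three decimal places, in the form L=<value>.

crossed belt: β = asin((r1+r2)/C) = asin(19/59) = 18.7860°
wrap1 = wrap2 = π + 2β = 217.5719°
tangent length = C·cosβ = 55.8570
L = (r1+r2)·wrap + 2·C·cosβ = 19·3.7973 + 2·55.8570 = 183.8635

L=183.864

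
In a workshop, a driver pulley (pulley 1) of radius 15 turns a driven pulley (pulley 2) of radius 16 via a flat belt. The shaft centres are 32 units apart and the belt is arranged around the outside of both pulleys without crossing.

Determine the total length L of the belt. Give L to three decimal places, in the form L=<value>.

open belt: β = asin((r2−r1)/C) = asin(1/32) = 1.7908°
wrap1 = π − 2β = 176.4184°
wrap2 = π + 2β = 183.5816°
tangent length = C·cosβ = 31.9844
L = r1·wrap1 + r2·wrap2 + 2·C·cosβ = 15·3.0791 + 16·3.2041 + 2·31.9844 = 161.4206

L=161.421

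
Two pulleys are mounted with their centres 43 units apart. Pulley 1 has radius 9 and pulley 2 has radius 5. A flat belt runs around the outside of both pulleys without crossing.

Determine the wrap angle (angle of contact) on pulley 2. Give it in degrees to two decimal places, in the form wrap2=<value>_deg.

open belt: β = asin((r2−r1)/C) = asin(-4/43) = -5.3376°
wrap1 = π − 2β = 190.6751°
wrap2 = π + 2β = 169.3249°

wrap2=169.32_deg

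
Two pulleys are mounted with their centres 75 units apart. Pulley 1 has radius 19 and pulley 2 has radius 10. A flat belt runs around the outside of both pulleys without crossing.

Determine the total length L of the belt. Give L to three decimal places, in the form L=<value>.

L=242.187

open belt: β = asin((r2−r1)/C) = asin(-9/75) = -6.8921°
wrap1 = π − 2β = 193.7842°
wrap2 = π + 2β = 166.2158°
tangent length = C·cosβ = 74.4580
L = r1·wrap1 + r2·wrap2 + 2·C·cosβ = 19·3.3822 + 10·2.9010 + 2·74.4580 = 242.1875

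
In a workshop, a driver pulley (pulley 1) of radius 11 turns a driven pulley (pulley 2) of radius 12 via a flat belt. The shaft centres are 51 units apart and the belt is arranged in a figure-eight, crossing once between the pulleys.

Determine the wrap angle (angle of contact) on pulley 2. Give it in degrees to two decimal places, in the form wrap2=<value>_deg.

crossed belt: β = asin((r1+r2)/C) = asin(23/51) = 26.8066°
wrap1 = wrap2 = π + 2β = 233.6132°

wrap2=233.61_deg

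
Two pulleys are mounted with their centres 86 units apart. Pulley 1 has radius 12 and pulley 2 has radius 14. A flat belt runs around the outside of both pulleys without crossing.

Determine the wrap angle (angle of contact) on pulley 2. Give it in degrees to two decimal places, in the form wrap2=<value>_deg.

open belt: β = asin((r2−r1)/C) = asin(2/86) = 1.3326°
wrap1 = π − 2β = 177.3348°
wrap2 = π + 2β = 182.6652°

wrap2=182.67_deg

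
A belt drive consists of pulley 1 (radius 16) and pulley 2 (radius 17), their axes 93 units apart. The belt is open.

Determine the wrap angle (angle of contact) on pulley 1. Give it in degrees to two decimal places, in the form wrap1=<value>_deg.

wrap1=178.77_deg

open belt: β = asin((r2−r1)/C) = asin(1/93) = 0.6161°
wrap1 = π − 2β = 178.7678°
wrap2 = π + 2β = 181.2322°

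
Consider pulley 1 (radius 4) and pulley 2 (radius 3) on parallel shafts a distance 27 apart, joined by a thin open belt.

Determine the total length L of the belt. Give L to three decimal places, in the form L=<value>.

open belt: β = asin((r2−r1)/C) = asin(-1/27) = -2.1226°
wrap1 = π − 2β = 184.2451°
wrap2 = π + 2β = 175.7549°
tangent length = C·cosβ = 26.9815
L = r1·wrap1 + r2·wrap2 + 2·C·cosβ = 4·3.2157 + 3·3.0675 + 2·26.9815 = 76.0282

L=76.028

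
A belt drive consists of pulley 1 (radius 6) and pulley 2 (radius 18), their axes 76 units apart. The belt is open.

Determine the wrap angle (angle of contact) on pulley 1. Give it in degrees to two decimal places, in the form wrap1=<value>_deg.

open belt: β = asin((r2−r1)/C) = asin(12/76) = 9.0847°
wrap1 = π − 2β = 161.8306°
wrap2 = π + 2β = 198.1694°

wrap1=161.83_deg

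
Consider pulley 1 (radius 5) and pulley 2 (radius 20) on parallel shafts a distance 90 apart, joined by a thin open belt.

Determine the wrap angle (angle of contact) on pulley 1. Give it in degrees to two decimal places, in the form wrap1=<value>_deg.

wrap1=160.81_deg

open belt: β = asin((r2−r1)/C) = asin(15/90) = 9.5941°
wrap1 = π − 2β = 160.8119°
wrap2 = π + 2β = 199.1881°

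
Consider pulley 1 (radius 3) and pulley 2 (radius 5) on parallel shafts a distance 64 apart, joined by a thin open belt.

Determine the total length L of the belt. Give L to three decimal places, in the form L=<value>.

L=153.195

open belt: β = asin((r2−r1)/C) = asin(2/64) = 1.7908°
wrap1 = π − 2β = 176.4184°
wrap2 = π + 2β = 183.5816°
tangent length = C·cosβ = 63.9687
L = r1·wrap1 + r2·wrap2 + 2·C·cosβ = 3·3.0791 + 5·3.2041 + 2·63.9687 = 153.1952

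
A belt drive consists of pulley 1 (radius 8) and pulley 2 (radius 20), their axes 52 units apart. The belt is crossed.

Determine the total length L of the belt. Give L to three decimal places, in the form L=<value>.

L=207.442

crossed belt: β = asin((r1+r2)/C) = asin(28/52) = 32.5790°
wrap1 = wrap2 = π + 2β = 245.1579°
tangent length = C·cosβ = 43.8178
L = (r1+r2)·wrap + 2·C·cosβ = 28·4.2788 + 2·43.8178 = 207.4424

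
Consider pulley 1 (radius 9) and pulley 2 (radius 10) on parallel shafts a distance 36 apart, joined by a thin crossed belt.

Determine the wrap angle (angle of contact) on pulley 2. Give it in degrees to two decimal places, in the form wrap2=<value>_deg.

wrap2=243.71_deg

crossed belt: β = asin((r1+r2)/C) = asin(19/36) = 31.8554°
wrap1 = wrap2 = π + 2β = 243.7109°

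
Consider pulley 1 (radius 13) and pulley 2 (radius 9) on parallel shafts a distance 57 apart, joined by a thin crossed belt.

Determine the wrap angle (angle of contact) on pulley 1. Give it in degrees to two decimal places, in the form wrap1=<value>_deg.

wrap1=225.41_deg

crossed belt: β = asin((r1+r2)/C) = asin(22/57) = 22.7037°
wrap1 = wrap2 = π + 2β = 225.4073°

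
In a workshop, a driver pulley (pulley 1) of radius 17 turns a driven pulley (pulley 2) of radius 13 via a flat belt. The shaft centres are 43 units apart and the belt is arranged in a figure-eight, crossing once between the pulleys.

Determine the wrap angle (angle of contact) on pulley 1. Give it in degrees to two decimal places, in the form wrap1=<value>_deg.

wrap1=268.48_deg

crossed belt: β = asin((r1+r2)/C) = asin(30/43) = 44.2407°
wrap1 = wrap2 = π + 2β = 268.4814°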